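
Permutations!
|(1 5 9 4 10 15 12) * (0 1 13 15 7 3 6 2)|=30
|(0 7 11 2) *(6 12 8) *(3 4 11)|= 6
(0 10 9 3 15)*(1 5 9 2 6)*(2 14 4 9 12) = (0 10 14 4 9 3 15)(1 5 12 2 6) = [10, 5, 6, 15, 9, 12, 1, 7, 8, 3, 14, 11, 2, 13, 4, 0]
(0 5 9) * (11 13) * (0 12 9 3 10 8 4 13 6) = [5, 1, 2, 10, 13, 3, 0, 7, 4, 12, 8, 6, 9, 11] = (0 5 3 10 8 4 13 11 6)(9 12)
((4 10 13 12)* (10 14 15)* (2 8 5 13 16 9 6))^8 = (2 10 12)(4 8 16)(5 9 14)(6 15 13) = [0, 1, 10, 3, 8, 9, 15, 7, 16, 14, 12, 11, 2, 6, 5, 13, 4]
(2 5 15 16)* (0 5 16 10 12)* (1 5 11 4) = (0 11 4 1 5 15 10 12)(2 16) = [11, 5, 16, 3, 1, 15, 6, 7, 8, 9, 12, 4, 0, 13, 14, 10, 2]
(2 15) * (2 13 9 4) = (2 15 13 9 4) = [0, 1, 15, 3, 2, 5, 6, 7, 8, 4, 10, 11, 12, 9, 14, 13]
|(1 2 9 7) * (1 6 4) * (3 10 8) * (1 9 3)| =20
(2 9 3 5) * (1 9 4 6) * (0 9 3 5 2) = (0 9 5)(1 3 2 4 6) = [9, 3, 4, 2, 6, 0, 1, 7, 8, 5]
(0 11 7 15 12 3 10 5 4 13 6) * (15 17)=(0 11 7 17 15 12 3 10 5 4 13 6)=[11, 1, 2, 10, 13, 4, 0, 17, 8, 9, 5, 7, 3, 6, 14, 12, 16, 15]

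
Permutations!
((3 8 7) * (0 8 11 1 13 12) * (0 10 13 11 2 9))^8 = (0 7 2)(3 9 8)(10 12 13) = [7, 1, 0, 9, 4, 5, 6, 2, 3, 8, 12, 11, 13, 10]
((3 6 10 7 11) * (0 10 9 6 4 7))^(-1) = (0 10)(3 11 7 4)(6 9) = [10, 1, 2, 11, 3, 5, 9, 4, 8, 6, 0, 7]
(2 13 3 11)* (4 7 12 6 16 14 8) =(2 13 3 11)(4 7 12 6 16 14 8) =[0, 1, 13, 11, 7, 5, 16, 12, 4, 9, 10, 2, 6, 3, 8, 15, 14]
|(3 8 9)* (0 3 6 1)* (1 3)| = 4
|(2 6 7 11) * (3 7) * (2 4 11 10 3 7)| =|(2 6 7 10 3)(4 11)| =10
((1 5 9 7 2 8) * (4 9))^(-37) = (1 2 9 5 8 7 4) = [0, 2, 9, 3, 1, 8, 6, 4, 7, 5]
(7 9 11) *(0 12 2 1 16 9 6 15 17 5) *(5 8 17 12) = [5, 16, 1, 3, 4, 0, 15, 6, 17, 11, 10, 7, 2, 13, 14, 12, 9, 8] = (0 5)(1 16 9 11 7 6 15 12 2)(8 17)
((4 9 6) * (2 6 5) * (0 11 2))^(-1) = (0 5 9 4 6 2 11) = [5, 1, 11, 3, 6, 9, 2, 7, 8, 4, 10, 0]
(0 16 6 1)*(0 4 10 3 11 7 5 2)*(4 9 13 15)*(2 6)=(0 16 2)(1 9 13 15 4 10 3 11 7 5 6)=[16, 9, 0, 11, 10, 6, 1, 5, 8, 13, 3, 7, 12, 15, 14, 4, 2]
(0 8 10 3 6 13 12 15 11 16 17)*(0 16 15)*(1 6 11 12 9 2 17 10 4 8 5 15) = (0 5 15 12)(1 6 13 9 2 17 16 10 3 11)(4 8) = [5, 6, 17, 11, 8, 15, 13, 7, 4, 2, 3, 1, 0, 9, 14, 12, 10, 16]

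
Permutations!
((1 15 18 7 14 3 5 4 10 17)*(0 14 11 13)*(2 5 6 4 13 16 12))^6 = (0 17 16 14 1 12 3 15 2 6 18 5 4 7 13 10 11) = [17, 12, 6, 15, 7, 4, 18, 13, 8, 9, 11, 0, 3, 10, 1, 2, 14, 16, 5]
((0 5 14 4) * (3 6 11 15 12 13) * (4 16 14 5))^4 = (16)(3 12 11)(6 13 15) = [0, 1, 2, 12, 4, 5, 13, 7, 8, 9, 10, 3, 11, 15, 14, 6, 16]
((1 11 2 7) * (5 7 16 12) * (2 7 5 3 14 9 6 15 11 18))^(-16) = (1 6 12)(2 11 14)(3 18 15)(7 9 16) = [0, 6, 11, 18, 4, 5, 12, 9, 8, 16, 10, 14, 1, 13, 2, 3, 7, 17, 15]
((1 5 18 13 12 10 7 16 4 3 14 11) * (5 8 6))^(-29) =[0, 11, 2, 4, 16, 6, 8, 10, 1, 9, 12, 14, 13, 18, 3, 15, 7, 17, 5] =(1 11 14 3 4 16 7 10 12 13 18 5 6 8)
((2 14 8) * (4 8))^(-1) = (2 8 4 14) = [0, 1, 8, 3, 14, 5, 6, 7, 4, 9, 10, 11, 12, 13, 2]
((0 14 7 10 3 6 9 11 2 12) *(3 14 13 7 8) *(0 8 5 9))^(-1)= (0 6 3 8 12 2 11 9 5 14 10 7 13)= [6, 1, 11, 8, 4, 14, 3, 13, 12, 5, 7, 9, 2, 0, 10]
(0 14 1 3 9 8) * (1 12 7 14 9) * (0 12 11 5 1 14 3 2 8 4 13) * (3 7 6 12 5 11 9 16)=(0 16 3 14 9 4 13)(1 2 8 5)(6 12)=[16, 2, 8, 14, 13, 1, 12, 7, 5, 4, 10, 11, 6, 0, 9, 15, 3]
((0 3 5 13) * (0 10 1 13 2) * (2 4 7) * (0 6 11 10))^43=(0 13 1 10 11 6 2 7 4 5 3)=[13, 10, 7, 0, 5, 3, 2, 4, 8, 9, 11, 6, 12, 1]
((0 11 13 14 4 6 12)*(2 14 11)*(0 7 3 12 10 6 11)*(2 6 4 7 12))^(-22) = (0 10 11)(2 7)(3 14)(4 13 6) = [10, 1, 7, 14, 13, 5, 4, 2, 8, 9, 11, 0, 12, 6, 3]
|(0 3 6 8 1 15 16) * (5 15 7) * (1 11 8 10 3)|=|(0 1 7 5 15 16)(3 6 10)(8 11)|=6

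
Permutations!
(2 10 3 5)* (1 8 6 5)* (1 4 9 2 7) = [0, 8, 10, 4, 9, 7, 5, 1, 6, 2, 3] = (1 8 6 5 7)(2 10 3 4 9)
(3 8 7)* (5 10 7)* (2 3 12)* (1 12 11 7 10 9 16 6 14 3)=(1 12 2)(3 8 5 9 16 6 14)(7 11)=[0, 12, 1, 8, 4, 9, 14, 11, 5, 16, 10, 7, 2, 13, 3, 15, 6]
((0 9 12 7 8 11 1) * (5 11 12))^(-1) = (0 1 11 5 9)(7 12 8) = [1, 11, 2, 3, 4, 9, 6, 12, 7, 0, 10, 5, 8]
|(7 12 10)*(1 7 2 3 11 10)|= 12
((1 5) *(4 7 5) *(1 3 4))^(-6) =(3 7)(4 5) =[0, 1, 2, 7, 5, 4, 6, 3]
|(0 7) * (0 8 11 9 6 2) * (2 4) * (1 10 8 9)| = 12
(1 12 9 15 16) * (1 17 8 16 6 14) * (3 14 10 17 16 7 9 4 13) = [0, 12, 2, 14, 13, 5, 10, 9, 7, 15, 17, 11, 4, 3, 1, 6, 16, 8] = (1 12 4 13 3 14)(6 10 17 8 7 9 15)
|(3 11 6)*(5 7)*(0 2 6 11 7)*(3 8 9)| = |(11)(0 2 6 8 9 3 7 5)| = 8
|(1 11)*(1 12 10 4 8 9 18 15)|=|(1 11 12 10 4 8 9 18 15)|=9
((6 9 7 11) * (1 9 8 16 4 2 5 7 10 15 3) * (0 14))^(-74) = (1 9 10 15 3)(2 16 6 7)(4 8 11 5) = [0, 9, 16, 1, 8, 4, 7, 2, 11, 10, 15, 5, 12, 13, 14, 3, 6]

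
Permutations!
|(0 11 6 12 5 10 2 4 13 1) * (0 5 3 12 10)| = |(0 11 6 10 2 4 13 1 5)(3 12)| = 18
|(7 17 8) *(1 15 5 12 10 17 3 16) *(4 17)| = 11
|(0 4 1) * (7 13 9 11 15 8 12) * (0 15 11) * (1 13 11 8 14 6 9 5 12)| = 13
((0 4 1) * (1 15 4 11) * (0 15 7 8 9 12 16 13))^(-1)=[13, 11, 2, 3, 15, 5, 6, 4, 7, 8, 10, 0, 9, 16, 14, 1, 12]=(0 13 16 12 9 8 7 4 15 1 11)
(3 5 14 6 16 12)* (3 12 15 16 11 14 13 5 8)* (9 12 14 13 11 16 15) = (3 8)(5 11 13)(6 16 9 12 14) = [0, 1, 2, 8, 4, 11, 16, 7, 3, 12, 10, 13, 14, 5, 6, 15, 9]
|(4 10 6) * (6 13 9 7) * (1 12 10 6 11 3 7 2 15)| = 42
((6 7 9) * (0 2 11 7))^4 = (0 9 11)(2 6 7) = [9, 1, 6, 3, 4, 5, 7, 2, 8, 11, 10, 0]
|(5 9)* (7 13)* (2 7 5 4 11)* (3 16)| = |(2 7 13 5 9 4 11)(3 16)| = 14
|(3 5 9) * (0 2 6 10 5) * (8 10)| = 8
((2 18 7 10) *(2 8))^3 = [0, 1, 10, 3, 4, 5, 6, 2, 7, 9, 18, 11, 12, 13, 14, 15, 16, 17, 8] = (2 10 18 8 7)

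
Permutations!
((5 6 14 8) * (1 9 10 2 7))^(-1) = (1 7 2 10 9)(5 8 14 6) = [0, 7, 10, 3, 4, 8, 5, 2, 14, 1, 9, 11, 12, 13, 6]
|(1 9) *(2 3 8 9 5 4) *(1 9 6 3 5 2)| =|(9)(1 2 5 4)(3 8 6)| =12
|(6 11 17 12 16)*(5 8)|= |(5 8)(6 11 17 12 16)|= 10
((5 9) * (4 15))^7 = (4 15)(5 9) = [0, 1, 2, 3, 15, 9, 6, 7, 8, 5, 10, 11, 12, 13, 14, 4]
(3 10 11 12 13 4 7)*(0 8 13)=(0 8 13 4 7 3 10 11 12)=[8, 1, 2, 10, 7, 5, 6, 3, 13, 9, 11, 12, 0, 4]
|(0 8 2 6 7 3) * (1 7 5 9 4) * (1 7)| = |(0 8 2 6 5 9 4 7 3)| = 9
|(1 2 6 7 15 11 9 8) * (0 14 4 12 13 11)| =13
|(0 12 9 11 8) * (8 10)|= 6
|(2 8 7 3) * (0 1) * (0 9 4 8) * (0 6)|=9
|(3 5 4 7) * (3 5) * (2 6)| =|(2 6)(4 7 5)| =6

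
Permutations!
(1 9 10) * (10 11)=(1 9 11 10)=[0, 9, 2, 3, 4, 5, 6, 7, 8, 11, 1, 10]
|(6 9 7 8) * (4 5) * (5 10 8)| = 7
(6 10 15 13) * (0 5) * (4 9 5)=(0 4 9 5)(6 10 15 13)=[4, 1, 2, 3, 9, 0, 10, 7, 8, 5, 15, 11, 12, 6, 14, 13]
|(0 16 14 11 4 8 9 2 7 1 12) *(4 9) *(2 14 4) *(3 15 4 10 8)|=|(0 16 10 8 2 7 1 12)(3 15 4)(9 14 11)|=24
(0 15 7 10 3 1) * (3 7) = (0 15 3 1)(7 10) = [15, 0, 2, 1, 4, 5, 6, 10, 8, 9, 7, 11, 12, 13, 14, 3]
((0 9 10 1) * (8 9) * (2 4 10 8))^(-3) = (0 4 1 2 10)(8 9) = [4, 2, 10, 3, 1, 5, 6, 7, 9, 8, 0]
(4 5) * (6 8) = (4 5)(6 8) = [0, 1, 2, 3, 5, 4, 8, 7, 6]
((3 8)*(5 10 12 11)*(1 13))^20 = [0, 1, 2, 3, 4, 5, 6, 7, 8, 9, 10, 11, 12, 13] = (13)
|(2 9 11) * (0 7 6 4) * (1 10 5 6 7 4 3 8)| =|(0 4)(1 10 5 6 3 8)(2 9 11)| =6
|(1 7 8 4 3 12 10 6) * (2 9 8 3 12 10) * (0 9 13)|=|(0 9 8 4 12 2 13)(1 7 3 10 6)|=35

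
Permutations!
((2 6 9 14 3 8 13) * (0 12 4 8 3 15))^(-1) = [15, 1, 13, 3, 12, 5, 2, 7, 4, 6, 10, 11, 0, 8, 9, 14] = (0 15 14 9 6 2 13 8 4 12)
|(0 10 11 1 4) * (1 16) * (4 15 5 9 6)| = 10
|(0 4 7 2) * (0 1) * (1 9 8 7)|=12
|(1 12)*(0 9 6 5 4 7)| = |(0 9 6 5 4 7)(1 12)| = 6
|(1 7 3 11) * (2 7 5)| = 6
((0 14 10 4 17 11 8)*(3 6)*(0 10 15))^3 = (3 6)(4 8 17 10 11) = [0, 1, 2, 6, 8, 5, 3, 7, 17, 9, 11, 4, 12, 13, 14, 15, 16, 10]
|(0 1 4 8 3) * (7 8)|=6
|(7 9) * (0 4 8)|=6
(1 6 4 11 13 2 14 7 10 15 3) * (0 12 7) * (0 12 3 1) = [3, 6, 14, 0, 11, 5, 4, 10, 8, 9, 15, 13, 7, 2, 12, 1] = (0 3)(1 6 4 11 13 2 14 12 7 10 15)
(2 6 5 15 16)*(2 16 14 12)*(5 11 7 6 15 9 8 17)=(2 15 14 12)(5 9 8 17)(6 11 7)=[0, 1, 15, 3, 4, 9, 11, 6, 17, 8, 10, 7, 2, 13, 12, 14, 16, 5]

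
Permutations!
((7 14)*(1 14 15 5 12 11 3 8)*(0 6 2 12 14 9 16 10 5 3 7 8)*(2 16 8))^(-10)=(0 16 5 2 11 15)(1 8 9)(3 6 10 14 12 7)=[16, 8, 11, 6, 4, 2, 10, 3, 9, 1, 14, 15, 7, 13, 12, 0, 5]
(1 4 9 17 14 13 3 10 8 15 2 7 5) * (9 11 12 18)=(1 4 11 12 18 9 17 14 13 3 10 8 15 2 7 5)=[0, 4, 7, 10, 11, 1, 6, 5, 15, 17, 8, 12, 18, 3, 13, 2, 16, 14, 9]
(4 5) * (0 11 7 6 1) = (0 11 7 6 1)(4 5) = [11, 0, 2, 3, 5, 4, 1, 6, 8, 9, 10, 7]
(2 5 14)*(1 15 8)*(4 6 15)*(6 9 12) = (1 4 9 12 6 15 8)(2 5 14) = [0, 4, 5, 3, 9, 14, 15, 7, 1, 12, 10, 11, 6, 13, 2, 8]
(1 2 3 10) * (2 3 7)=(1 3 10)(2 7)=[0, 3, 7, 10, 4, 5, 6, 2, 8, 9, 1]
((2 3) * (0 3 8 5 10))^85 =[3, 1, 8, 2, 4, 10, 6, 7, 5, 9, 0] =(0 3 2 8 5 10)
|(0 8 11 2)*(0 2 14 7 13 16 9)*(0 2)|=|(0 8 11 14 7 13 16 9 2)|=9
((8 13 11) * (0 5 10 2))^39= (13)(0 2 10 5)= [2, 1, 10, 3, 4, 0, 6, 7, 8, 9, 5, 11, 12, 13]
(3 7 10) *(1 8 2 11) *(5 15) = (1 8 2 11)(3 7 10)(5 15) = [0, 8, 11, 7, 4, 15, 6, 10, 2, 9, 3, 1, 12, 13, 14, 5]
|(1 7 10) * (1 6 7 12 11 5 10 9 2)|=9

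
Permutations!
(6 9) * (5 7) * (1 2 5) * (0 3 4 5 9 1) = [3, 2, 9, 4, 5, 7, 1, 0, 8, 6] = (0 3 4 5 7)(1 2 9 6)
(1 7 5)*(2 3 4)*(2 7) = (1 2 3 4 7 5) = [0, 2, 3, 4, 7, 1, 6, 5]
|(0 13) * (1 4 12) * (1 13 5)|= 6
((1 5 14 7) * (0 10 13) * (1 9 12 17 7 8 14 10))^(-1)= (0 13 10 5 1)(7 17 12 9)(8 14)= [13, 0, 2, 3, 4, 1, 6, 17, 14, 7, 5, 11, 9, 10, 8, 15, 16, 12]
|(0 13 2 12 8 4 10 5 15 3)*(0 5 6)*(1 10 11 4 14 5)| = 12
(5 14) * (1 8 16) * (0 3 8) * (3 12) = (0 12 3 8 16 1)(5 14) = [12, 0, 2, 8, 4, 14, 6, 7, 16, 9, 10, 11, 3, 13, 5, 15, 1]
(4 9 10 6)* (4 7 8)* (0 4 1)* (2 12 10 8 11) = [4, 0, 12, 3, 9, 5, 7, 11, 1, 8, 6, 2, 10] = (0 4 9 8 1)(2 12 10 6 7 11)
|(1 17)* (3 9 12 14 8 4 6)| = |(1 17)(3 9 12 14 8 4 6)| = 14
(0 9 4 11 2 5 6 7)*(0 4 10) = [9, 1, 5, 3, 11, 6, 7, 4, 8, 10, 0, 2] = (0 9 10)(2 5 6 7 4 11)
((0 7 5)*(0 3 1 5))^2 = [0, 3, 2, 5, 4, 1, 6, 7] = (7)(1 3 5)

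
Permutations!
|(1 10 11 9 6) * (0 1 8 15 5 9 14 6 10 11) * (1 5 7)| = 28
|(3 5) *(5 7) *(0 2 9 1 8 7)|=8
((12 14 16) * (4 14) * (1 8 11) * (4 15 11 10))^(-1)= (1 11 15 12 16 14 4 10 8)= [0, 11, 2, 3, 10, 5, 6, 7, 1, 9, 8, 15, 16, 13, 4, 12, 14]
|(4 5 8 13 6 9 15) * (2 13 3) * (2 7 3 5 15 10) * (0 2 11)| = |(0 2 13 6 9 10 11)(3 7)(4 15)(5 8)| = 14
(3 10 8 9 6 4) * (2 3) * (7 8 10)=(10)(2 3 7 8 9 6 4)=[0, 1, 3, 7, 2, 5, 4, 8, 9, 6, 10]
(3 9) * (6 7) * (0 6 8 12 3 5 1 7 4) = (0 6 4)(1 7 8 12 3 9 5) = [6, 7, 2, 9, 0, 1, 4, 8, 12, 5, 10, 11, 3]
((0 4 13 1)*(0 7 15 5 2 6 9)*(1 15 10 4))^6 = (0 15 1 5 7 2 10 6 4 9 13) = [15, 5, 10, 3, 9, 7, 4, 2, 8, 13, 6, 11, 12, 0, 14, 1]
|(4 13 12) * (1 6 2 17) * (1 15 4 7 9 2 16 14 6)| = |(2 17 15 4 13 12 7 9)(6 16 14)| = 24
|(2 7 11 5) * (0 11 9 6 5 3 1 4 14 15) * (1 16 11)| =15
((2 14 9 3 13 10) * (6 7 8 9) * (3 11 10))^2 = (2 6 8 11)(7 9 10 14) = [0, 1, 6, 3, 4, 5, 8, 9, 11, 10, 14, 2, 12, 13, 7]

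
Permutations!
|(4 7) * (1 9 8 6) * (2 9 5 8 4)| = |(1 5 8 6)(2 9 4 7)| = 4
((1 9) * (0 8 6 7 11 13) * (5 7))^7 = (13)(1 9) = [0, 9, 2, 3, 4, 5, 6, 7, 8, 1, 10, 11, 12, 13]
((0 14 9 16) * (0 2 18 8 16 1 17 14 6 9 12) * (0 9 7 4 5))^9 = [5, 9, 18, 3, 7, 4, 0, 6, 16, 12, 10, 11, 14, 13, 17, 15, 2, 1, 8] = (0 5 4 7 6)(1 9 12 14 17)(2 18 8 16)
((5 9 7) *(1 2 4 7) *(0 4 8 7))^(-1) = (0 4)(1 9 5 7 8 2) = [4, 9, 1, 3, 0, 7, 6, 8, 2, 5]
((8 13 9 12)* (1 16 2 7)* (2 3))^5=(16)(8 13 9 12)=[0, 1, 2, 3, 4, 5, 6, 7, 13, 12, 10, 11, 8, 9, 14, 15, 16]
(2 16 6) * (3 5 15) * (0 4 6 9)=(0 4 6 2 16 9)(3 5 15)=[4, 1, 16, 5, 6, 15, 2, 7, 8, 0, 10, 11, 12, 13, 14, 3, 9]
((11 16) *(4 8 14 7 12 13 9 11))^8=[0, 1, 2, 3, 16, 5, 6, 14, 4, 13, 10, 9, 7, 12, 8, 15, 11]=(4 16 11 9 13 12 7 14 8)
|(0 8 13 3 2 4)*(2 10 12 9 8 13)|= 9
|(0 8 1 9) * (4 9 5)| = |(0 8 1 5 4 9)| = 6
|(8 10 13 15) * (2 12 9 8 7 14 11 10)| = 12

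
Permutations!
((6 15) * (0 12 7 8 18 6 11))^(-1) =(0 11 15 6 18 8 7 12) =[11, 1, 2, 3, 4, 5, 18, 12, 7, 9, 10, 15, 0, 13, 14, 6, 16, 17, 8]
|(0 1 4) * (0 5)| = |(0 1 4 5)| = 4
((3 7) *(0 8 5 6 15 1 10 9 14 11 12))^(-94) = (0 1 12 15 11 6 14 5 9 8 10) = [1, 12, 2, 3, 4, 9, 14, 7, 10, 8, 0, 6, 15, 13, 5, 11]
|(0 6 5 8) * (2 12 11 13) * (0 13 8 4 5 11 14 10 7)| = |(0 6 11 8 13 2 12 14 10 7)(4 5)| = 10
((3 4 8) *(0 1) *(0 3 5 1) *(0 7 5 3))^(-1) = (0 1 5 7)(3 8 4) = [1, 5, 2, 8, 3, 7, 6, 0, 4]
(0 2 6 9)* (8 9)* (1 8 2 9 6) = [9, 8, 1, 3, 4, 5, 2, 7, 6, 0] = (0 9)(1 8 6 2)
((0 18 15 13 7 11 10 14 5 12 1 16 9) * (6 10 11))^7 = (0 14 18 5 15 12 13 1 7 16 6 9 10) = [14, 7, 2, 3, 4, 15, 9, 16, 8, 10, 0, 11, 13, 1, 18, 12, 6, 17, 5]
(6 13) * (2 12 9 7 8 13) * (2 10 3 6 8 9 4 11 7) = (2 12 4 11 7 9)(3 6 10)(8 13) = [0, 1, 12, 6, 11, 5, 10, 9, 13, 2, 3, 7, 4, 8]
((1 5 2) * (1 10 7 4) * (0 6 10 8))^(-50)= (0 4 8 7 2 10 5 6 1)= [4, 0, 10, 3, 8, 6, 1, 2, 7, 9, 5]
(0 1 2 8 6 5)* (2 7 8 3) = (0 1 7 8 6 5)(2 3) = [1, 7, 3, 2, 4, 0, 5, 8, 6]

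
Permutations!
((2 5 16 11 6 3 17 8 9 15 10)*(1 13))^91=(1 13)(2 11 17 15 5 6 8 10 16 3 9)=[0, 13, 11, 9, 4, 6, 8, 7, 10, 2, 16, 17, 12, 1, 14, 5, 3, 15]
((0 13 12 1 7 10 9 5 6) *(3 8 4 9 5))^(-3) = [10, 0, 2, 8, 9, 1, 7, 13, 4, 3, 12, 11, 6, 5] = (0 10 12 6 7 13 5 1)(3 8 4 9)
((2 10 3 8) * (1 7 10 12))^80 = (1 3 12 10 2 7 8) = [0, 3, 7, 12, 4, 5, 6, 8, 1, 9, 2, 11, 10]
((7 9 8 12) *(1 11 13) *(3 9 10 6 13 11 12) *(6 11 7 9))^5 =(1 6 8 12 13 3 9)(7 11 10) =[0, 6, 2, 9, 4, 5, 8, 11, 12, 1, 7, 10, 13, 3]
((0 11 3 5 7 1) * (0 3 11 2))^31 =(11)(0 2)(1 7 5 3) =[2, 7, 0, 1, 4, 3, 6, 5, 8, 9, 10, 11]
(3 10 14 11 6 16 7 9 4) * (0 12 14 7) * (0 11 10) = [12, 1, 2, 0, 3, 5, 16, 9, 8, 4, 7, 6, 14, 13, 10, 15, 11] = (0 12 14 10 7 9 4 3)(6 16 11)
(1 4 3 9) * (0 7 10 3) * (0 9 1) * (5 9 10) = (0 7 5 9)(1 4 10 3) = [7, 4, 2, 1, 10, 9, 6, 5, 8, 0, 3]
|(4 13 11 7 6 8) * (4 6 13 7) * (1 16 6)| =|(1 16 6 8)(4 7 13 11)| =4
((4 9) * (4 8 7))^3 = [0, 1, 2, 3, 7, 5, 6, 8, 9, 4] = (4 7 8 9)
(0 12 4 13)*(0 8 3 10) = (0 12 4 13 8 3 10) = [12, 1, 2, 10, 13, 5, 6, 7, 3, 9, 0, 11, 4, 8]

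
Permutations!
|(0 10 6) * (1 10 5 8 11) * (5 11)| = |(0 11 1 10 6)(5 8)| = 10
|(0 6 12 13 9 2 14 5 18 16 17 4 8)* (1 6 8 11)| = 26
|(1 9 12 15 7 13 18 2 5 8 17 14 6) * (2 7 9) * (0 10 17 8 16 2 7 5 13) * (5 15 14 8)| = 16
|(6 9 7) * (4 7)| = |(4 7 6 9)| = 4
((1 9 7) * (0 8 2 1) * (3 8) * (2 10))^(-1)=[7, 2, 10, 0, 4, 5, 6, 9, 3, 1, 8]=(0 7 9 1 2 10 8 3)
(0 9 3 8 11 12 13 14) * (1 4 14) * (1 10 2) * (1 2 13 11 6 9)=(0 1 4 14)(3 8 6 9)(10 13)(11 12)=[1, 4, 2, 8, 14, 5, 9, 7, 6, 3, 13, 12, 11, 10, 0]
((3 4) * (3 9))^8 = (3 9 4) = [0, 1, 2, 9, 3, 5, 6, 7, 8, 4]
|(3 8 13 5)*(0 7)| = |(0 7)(3 8 13 5)| = 4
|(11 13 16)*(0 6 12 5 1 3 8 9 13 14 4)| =13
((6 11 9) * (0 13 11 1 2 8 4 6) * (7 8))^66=(0 11)(9 13)=[11, 1, 2, 3, 4, 5, 6, 7, 8, 13, 10, 0, 12, 9]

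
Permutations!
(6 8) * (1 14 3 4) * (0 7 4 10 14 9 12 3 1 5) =(0 7 4 5)(1 9 12 3 10 14)(6 8) =[7, 9, 2, 10, 5, 0, 8, 4, 6, 12, 14, 11, 3, 13, 1]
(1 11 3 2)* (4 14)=[0, 11, 1, 2, 14, 5, 6, 7, 8, 9, 10, 3, 12, 13, 4]=(1 11 3 2)(4 14)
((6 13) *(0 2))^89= (0 2)(6 13)= [2, 1, 0, 3, 4, 5, 13, 7, 8, 9, 10, 11, 12, 6]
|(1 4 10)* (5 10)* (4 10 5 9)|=2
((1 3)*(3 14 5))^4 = (14) = [0, 1, 2, 3, 4, 5, 6, 7, 8, 9, 10, 11, 12, 13, 14]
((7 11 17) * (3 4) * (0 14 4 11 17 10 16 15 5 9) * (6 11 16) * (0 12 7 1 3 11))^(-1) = (0 6 10 11 4 14)(1 17 7 12 9 5 15 16 3) = [6, 17, 2, 1, 14, 15, 10, 12, 8, 5, 11, 4, 9, 13, 0, 16, 3, 7]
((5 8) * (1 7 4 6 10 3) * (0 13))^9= (0 13)(1 6)(3 4)(5 8)(7 10)= [13, 6, 2, 4, 3, 8, 1, 10, 5, 9, 7, 11, 12, 0]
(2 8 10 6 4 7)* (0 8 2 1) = (0 8 10 6 4 7 1) = [8, 0, 2, 3, 7, 5, 4, 1, 10, 9, 6]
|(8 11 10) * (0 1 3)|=|(0 1 3)(8 11 10)|=3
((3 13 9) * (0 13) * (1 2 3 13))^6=(13)(0 2)(1 3)=[2, 3, 0, 1, 4, 5, 6, 7, 8, 9, 10, 11, 12, 13]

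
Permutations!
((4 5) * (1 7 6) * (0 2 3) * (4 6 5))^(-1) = (0 3 2)(1 6 5 7) = [3, 6, 0, 2, 4, 7, 5, 1]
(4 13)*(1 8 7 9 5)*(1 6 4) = (1 8 7 9 5 6 4 13) = [0, 8, 2, 3, 13, 6, 4, 9, 7, 5, 10, 11, 12, 1]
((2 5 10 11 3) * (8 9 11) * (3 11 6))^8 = (11)(2 5 10 8 9 6 3) = [0, 1, 5, 2, 4, 10, 3, 7, 9, 6, 8, 11]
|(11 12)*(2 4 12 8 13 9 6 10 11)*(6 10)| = 15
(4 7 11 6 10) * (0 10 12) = (0 10 4 7 11 6 12) = [10, 1, 2, 3, 7, 5, 12, 11, 8, 9, 4, 6, 0]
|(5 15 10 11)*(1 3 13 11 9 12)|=9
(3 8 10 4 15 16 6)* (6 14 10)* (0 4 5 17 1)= (0 4 15 16 14 10 5 17 1)(3 8 6)= [4, 0, 2, 8, 15, 17, 3, 7, 6, 9, 5, 11, 12, 13, 10, 16, 14, 1]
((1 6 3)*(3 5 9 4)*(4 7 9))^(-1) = (1 3 4 5 6)(7 9) = [0, 3, 2, 4, 5, 6, 1, 9, 8, 7]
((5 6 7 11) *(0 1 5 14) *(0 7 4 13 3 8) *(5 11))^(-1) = (0 8 3 13 4 6 5 7 14 11 1) = [8, 0, 2, 13, 6, 7, 5, 14, 3, 9, 10, 1, 12, 4, 11]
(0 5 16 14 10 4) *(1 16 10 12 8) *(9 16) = (0 5 10 4)(1 9 16 14 12 8) = [5, 9, 2, 3, 0, 10, 6, 7, 1, 16, 4, 11, 8, 13, 12, 15, 14]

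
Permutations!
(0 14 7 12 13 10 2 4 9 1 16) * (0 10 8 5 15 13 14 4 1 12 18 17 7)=[4, 16, 1, 3, 9, 15, 6, 18, 5, 12, 2, 11, 14, 8, 0, 13, 10, 7, 17]=(0 4 9 12 14)(1 16 10 2)(5 15 13 8)(7 18 17)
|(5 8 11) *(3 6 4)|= 3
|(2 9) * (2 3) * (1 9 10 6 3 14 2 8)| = |(1 9 14 2 10 6 3 8)| = 8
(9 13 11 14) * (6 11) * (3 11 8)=[0, 1, 2, 11, 4, 5, 8, 7, 3, 13, 10, 14, 12, 6, 9]=(3 11 14 9 13 6 8)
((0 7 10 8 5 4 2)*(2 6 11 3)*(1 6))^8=[11, 8, 6, 1, 10, 7, 5, 3, 0, 9, 2, 4]=(0 11 4 10 2 6 5 7 3 1 8)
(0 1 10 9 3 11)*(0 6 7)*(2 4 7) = (0 1 10 9 3 11 6 2 4 7) = [1, 10, 4, 11, 7, 5, 2, 0, 8, 3, 9, 6]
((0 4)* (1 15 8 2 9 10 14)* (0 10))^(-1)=(0 9 2 8 15 1 14 10 4)=[9, 14, 8, 3, 0, 5, 6, 7, 15, 2, 4, 11, 12, 13, 10, 1]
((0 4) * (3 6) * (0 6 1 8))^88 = (0 1 6)(3 4 8) = [1, 6, 2, 4, 8, 5, 0, 7, 3]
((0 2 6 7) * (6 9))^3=(0 6 2 7 9)=[6, 1, 7, 3, 4, 5, 2, 9, 8, 0]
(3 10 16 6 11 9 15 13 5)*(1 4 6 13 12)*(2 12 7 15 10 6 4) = [0, 2, 12, 6, 4, 3, 11, 15, 8, 10, 16, 9, 1, 5, 14, 7, 13] = (1 2 12)(3 6 11 9 10 16 13 5)(7 15)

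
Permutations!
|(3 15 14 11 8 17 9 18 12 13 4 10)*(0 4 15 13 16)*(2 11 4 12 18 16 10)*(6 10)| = |(18)(0 12 6 10 3 13 15 14 4 2 11 8 17 9 16)| = 15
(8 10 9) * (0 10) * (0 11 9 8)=[10, 1, 2, 3, 4, 5, 6, 7, 11, 0, 8, 9]=(0 10 8 11 9)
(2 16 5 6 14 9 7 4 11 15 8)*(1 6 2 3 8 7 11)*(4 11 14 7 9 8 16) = (1 6 7 11 15 9 14 8 3 16 5 2 4) = [0, 6, 4, 16, 1, 2, 7, 11, 3, 14, 10, 15, 12, 13, 8, 9, 5]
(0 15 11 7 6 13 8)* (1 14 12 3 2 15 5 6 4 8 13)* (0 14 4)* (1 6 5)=(0 1 4 8 14 12 3 2 15 11 7)=[1, 4, 15, 2, 8, 5, 6, 0, 14, 9, 10, 7, 3, 13, 12, 11]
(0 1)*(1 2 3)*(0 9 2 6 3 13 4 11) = [6, 9, 13, 1, 11, 5, 3, 7, 8, 2, 10, 0, 12, 4] = (0 6 3 1 9 2 13 4 11)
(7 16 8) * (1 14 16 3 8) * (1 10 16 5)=(1 14 5)(3 8 7)(10 16)=[0, 14, 2, 8, 4, 1, 6, 3, 7, 9, 16, 11, 12, 13, 5, 15, 10]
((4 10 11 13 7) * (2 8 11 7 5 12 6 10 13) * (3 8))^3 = (2 11 8 3)(4 12 7 5 10 13 6) = [0, 1, 11, 2, 12, 10, 4, 5, 3, 9, 13, 8, 7, 6]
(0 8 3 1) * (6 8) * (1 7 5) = (0 6 8 3 7 5 1) = [6, 0, 2, 7, 4, 1, 8, 5, 3]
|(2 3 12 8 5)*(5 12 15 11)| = |(2 3 15 11 5)(8 12)| = 10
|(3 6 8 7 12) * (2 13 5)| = 15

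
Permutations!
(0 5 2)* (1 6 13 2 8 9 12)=(0 5 8 9 12 1 6 13 2)=[5, 6, 0, 3, 4, 8, 13, 7, 9, 12, 10, 11, 1, 2]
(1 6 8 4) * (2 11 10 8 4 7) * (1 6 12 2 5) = [0, 12, 11, 3, 6, 1, 4, 5, 7, 9, 8, 10, 2] = (1 12 2 11 10 8 7 5)(4 6)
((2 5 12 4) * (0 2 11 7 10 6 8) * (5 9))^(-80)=(0 10 4 9 8 7 12 2 6 11 5)=[10, 1, 6, 3, 9, 0, 11, 12, 7, 8, 4, 5, 2]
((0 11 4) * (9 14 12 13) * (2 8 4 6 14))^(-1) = (0 4 8 2 9 13 12 14 6 11) = [4, 1, 9, 3, 8, 5, 11, 7, 2, 13, 10, 0, 14, 12, 6]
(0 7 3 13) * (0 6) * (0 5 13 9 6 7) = (3 9 6 5 13 7) = [0, 1, 2, 9, 4, 13, 5, 3, 8, 6, 10, 11, 12, 7]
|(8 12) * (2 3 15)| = |(2 3 15)(8 12)| = 6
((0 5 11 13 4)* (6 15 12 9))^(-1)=(0 4 13 11 5)(6 9 12 15)=[4, 1, 2, 3, 13, 0, 9, 7, 8, 12, 10, 5, 15, 11, 14, 6]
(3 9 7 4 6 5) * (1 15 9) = [0, 15, 2, 1, 6, 3, 5, 4, 8, 7, 10, 11, 12, 13, 14, 9] = (1 15 9 7 4 6 5 3)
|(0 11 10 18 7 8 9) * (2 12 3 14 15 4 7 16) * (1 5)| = 14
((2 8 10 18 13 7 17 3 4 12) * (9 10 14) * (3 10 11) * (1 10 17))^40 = (18) = [0, 1, 2, 3, 4, 5, 6, 7, 8, 9, 10, 11, 12, 13, 14, 15, 16, 17, 18]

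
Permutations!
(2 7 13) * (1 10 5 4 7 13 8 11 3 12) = [0, 10, 13, 12, 7, 4, 6, 8, 11, 9, 5, 3, 1, 2] = (1 10 5 4 7 8 11 3 12)(2 13)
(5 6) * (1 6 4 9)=(1 6 5 4 9)=[0, 6, 2, 3, 9, 4, 5, 7, 8, 1]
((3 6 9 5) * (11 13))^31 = (3 5 9 6)(11 13) = [0, 1, 2, 5, 4, 9, 3, 7, 8, 6, 10, 13, 12, 11]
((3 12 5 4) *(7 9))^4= (12)= [0, 1, 2, 3, 4, 5, 6, 7, 8, 9, 10, 11, 12]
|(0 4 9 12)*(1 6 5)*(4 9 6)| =|(0 9 12)(1 4 6 5)| =12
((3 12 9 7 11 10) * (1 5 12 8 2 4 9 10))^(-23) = [0, 11, 8, 10, 2, 1, 6, 9, 3, 4, 12, 7, 5] = (1 11 7 9 4 2 8 3 10 12 5)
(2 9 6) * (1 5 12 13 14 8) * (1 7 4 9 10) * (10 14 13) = [0, 5, 14, 3, 9, 12, 2, 4, 7, 6, 1, 11, 10, 13, 8] = (1 5 12 10)(2 14 8 7 4 9 6)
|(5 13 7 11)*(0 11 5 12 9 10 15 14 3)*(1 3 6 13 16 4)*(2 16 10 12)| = 14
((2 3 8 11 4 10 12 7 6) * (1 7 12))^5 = (12)(1 8 7 11 6 4 2 10 3) = [0, 8, 10, 1, 2, 5, 4, 11, 7, 9, 3, 6, 12]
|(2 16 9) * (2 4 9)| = |(2 16)(4 9)| = 2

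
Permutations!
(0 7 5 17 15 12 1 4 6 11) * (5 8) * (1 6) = [7, 4, 2, 3, 1, 17, 11, 8, 5, 9, 10, 0, 6, 13, 14, 12, 16, 15] = (0 7 8 5 17 15 12 6 11)(1 4)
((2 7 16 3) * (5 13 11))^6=[0, 1, 16, 7, 4, 5, 6, 3, 8, 9, 10, 11, 12, 13, 14, 15, 2]=(2 16)(3 7)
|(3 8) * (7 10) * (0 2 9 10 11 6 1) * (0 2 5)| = 14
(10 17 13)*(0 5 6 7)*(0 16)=(0 5 6 7 16)(10 17 13)=[5, 1, 2, 3, 4, 6, 7, 16, 8, 9, 17, 11, 12, 10, 14, 15, 0, 13]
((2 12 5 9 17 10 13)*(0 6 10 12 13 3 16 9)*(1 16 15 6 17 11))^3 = (0 5 12 17)(1 11 9 16)(2 13)(3 10 6 15) = [5, 11, 13, 10, 4, 12, 15, 7, 8, 16, 6, 9, 17, 2, 14, 3, 1, 0]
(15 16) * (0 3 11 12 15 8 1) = (0 3 11 12 15 16 8 1) = [3, 0, 2, 11, 4, 5, 6, 7, 1, 9, 10, 12, 15, 13, 14, 16, 8]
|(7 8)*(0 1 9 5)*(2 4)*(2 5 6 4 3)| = 6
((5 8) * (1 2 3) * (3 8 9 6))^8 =[0, 2, 8, 1, 4, 9, 3, 7, 5, 6] =(1 2 8 5 9 6 3)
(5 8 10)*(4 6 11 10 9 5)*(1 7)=(1 7)(4 6 11 10)(5 8 9)=[0, 7, 2, 3, 6, 8, 11, 1, 9, 5, 4, 10]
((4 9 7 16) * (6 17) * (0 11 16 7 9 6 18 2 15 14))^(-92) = (0 15 18 6 16)(2 17 4 11 14) = [15, 1, 17, 3, 11, 5, 16, 7, 8, 9, 10, 14, 12, 13, 2, 18, 0, 4, 6]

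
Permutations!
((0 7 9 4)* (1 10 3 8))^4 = (10) = [0, 1, 2, 3, 4, 5, 6, 7, 8, 9, 10]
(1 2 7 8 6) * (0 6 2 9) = (0 6 1 9)(2 7 8) = [6, 9, 7, 3, 4, 5, 1, 8, 2, 0]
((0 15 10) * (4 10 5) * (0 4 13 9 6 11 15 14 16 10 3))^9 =(0 10)(3 16)(4 14)(5 6)(9 15)(11 13) =[10, 1, 2, 16, 14, 6, 5, 7, 8, 15, 0, 13, 12, 11, 4, 9, 3]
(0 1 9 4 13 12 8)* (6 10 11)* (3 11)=(0 1 9 4 13 12 8)(3 11 6 10)=[1, 9, 2, 11, 13, 5, 10, 7, 0, 4, 3, 6, 8, 12]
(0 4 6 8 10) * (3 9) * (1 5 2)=(0 4 6 8 10)(1 5 2)(3 9)=[4, 5, 1, 9, 6, 2, 8, 7, 10, 3, 0]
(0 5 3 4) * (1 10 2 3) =(0 5 1 10 2 3 4) =[5, 10, 3, 4, 0, 1, 6, 7, 8, 9, 2]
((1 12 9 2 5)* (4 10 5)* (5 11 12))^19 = [0, 5, 4, 3, 10, 1, 6, 7, 8, 2, 11, 12, 9] = (1 5)(2 4 10 11 12 9)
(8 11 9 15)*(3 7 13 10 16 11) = (3 7 13 10 16 11 9 15 8) = [0, 1, 2, 7, 4, 5, 6, 13, 3, 15, 16, 9, 12, 10, 14, 8, 11]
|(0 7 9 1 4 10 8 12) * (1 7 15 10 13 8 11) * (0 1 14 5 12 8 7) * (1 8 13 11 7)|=40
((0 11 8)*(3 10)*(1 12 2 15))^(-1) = (0 8 11)(1 15 2 12)(3 10) = [8, 15, 12, 10, 4, 5, 6, 7, 11, 9, 3, 0, 1, 13, 14, 2]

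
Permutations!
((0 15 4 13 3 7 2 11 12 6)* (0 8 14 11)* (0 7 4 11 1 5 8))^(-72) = (0 12 15 6 11) = [12, 1, 2, 3, 4, 5, 11, 7, 8, 9, 10, 0, 15, 13, 14, 6]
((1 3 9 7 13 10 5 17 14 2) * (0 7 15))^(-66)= (0 14)(1 13)(2 7)(3 10)(5 9)(15 17)= [14, 13, 7, 10, 4, 9, 6, 2, 8, 5, 3, 11, 12, 1, 0, 17, 16, 15]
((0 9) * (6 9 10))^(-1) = (0 9 6 10) = [9, 1, 2, 3, 4, 5, 10, 7, 8, 6, 0]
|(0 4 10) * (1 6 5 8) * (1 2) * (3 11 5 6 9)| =21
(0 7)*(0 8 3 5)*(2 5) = (0 7 8 3 2 5) = [7, 1, 5, 2, 4, 0, 6, 8, 3]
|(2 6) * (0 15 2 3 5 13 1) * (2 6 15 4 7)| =10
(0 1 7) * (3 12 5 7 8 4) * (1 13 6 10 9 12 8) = (0 13 6 10 9 12 5 7)(3 8 4) = [13, 1, 2, 8, 3, 7, 10, 0, 4, 12, 9, 11, 5, 6]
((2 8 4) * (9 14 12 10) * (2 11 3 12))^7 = (2 9 12 11 8 14 10 3 4) = [0, 1, 9, 4, 2, 5, 6, 7, 14, 12, 3, 8, 11, 13, 10]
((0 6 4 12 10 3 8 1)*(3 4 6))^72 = (12) = [0, 1, 2, 3, 4, 5, 6, 7, 8, 9, 10, 11, 12]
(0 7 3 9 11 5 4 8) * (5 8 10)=(0 7 3 9 11 8)(4 10 5)=[7, 1, 2, 9, 10, 4, 6, 3, 0, 11, 5, 8]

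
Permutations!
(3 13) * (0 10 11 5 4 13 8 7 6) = (0 10 11 5 4 13 3 8 7 6) = [10, 1, 2, 8, 13, 4, 0, 6, 7, 9, 11, 5, 12, 3]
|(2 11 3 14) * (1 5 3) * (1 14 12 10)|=15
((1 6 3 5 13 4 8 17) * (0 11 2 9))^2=(0 2)(1 3 13 8)(4 17 6 5)(9 11)=[2, 3, 0, 13, 17, 4, 5, 7, 1, 11, 10, 9, 12, 8, 14, 15, 16, 6]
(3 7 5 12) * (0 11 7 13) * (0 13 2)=(13)(0 11 7 5 12 3 2)=[11, 1, 0, 2, 4, 12, 6, 5, 8, 9, 10, 7, 3, 13]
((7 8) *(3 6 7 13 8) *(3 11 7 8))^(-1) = (3 13 8 6)(7 11) = [0, 1, 2, 13, 4, 5, 3, 11, 6, 9, 10, 7, 12, 8]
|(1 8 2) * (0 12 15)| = |(0 12 15)(1 8 2)| = 3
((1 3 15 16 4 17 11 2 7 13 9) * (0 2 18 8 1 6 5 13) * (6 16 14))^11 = [7, 11, 0, 18, 13, 15, 3, 2, 17, 6, 10, 16, 12, 14, 1, 8, 5, 9, 4] = (0 7 2)(1 11 16 5 15 8 17 9 6 3 18 4 13 14)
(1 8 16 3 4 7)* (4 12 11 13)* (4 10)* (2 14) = (1 8 16 3 12 11 13 10 4 7)(2 14) = [0, 8, 14, 12, 7, 5, 6, 1, 16, 9, 4, 13, 11, 10, 2, 15, 3]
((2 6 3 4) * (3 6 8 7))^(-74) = (2 8 7 3 4) = [0, 1, 8, 4, 2, 5, 6, 3, 7]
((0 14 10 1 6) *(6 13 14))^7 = (0 6)(1 10 14 13) = [6, 10, 2, 3, 4, 5, 0, 7, 8, 9, 14, 11, 12, 1, 13]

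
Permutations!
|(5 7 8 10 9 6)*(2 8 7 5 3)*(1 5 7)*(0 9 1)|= 10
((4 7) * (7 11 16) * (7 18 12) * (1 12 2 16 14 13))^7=[0, 1, 16, 3, 4, 5, 6, 7, 8, 9, 10, 11, 12, 13, 14, 15, 18, 17, 2]=(2 16 18)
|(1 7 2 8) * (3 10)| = 4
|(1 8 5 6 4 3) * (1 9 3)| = 10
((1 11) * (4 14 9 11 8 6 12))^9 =(1 8 6 12 4 14 9 11) =[0, 8, 2, 3, 14, 5, 12, 7, 6, 11, 10, 1, 4, 13, 9]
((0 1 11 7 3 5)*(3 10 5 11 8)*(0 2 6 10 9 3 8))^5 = (0 1)(2 6 10 5)(3 11 7 9) = [1, 0, 6, 11, 4, 2, 10, 9, 8, 3, 5, 7]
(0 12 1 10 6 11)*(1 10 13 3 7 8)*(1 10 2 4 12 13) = [13, 1, 4, 7, 12, 5, 11, 8, 10, 9, 6, 0, 2, 3] = (0 13 3 7 8 10 6 11)(2 4 12)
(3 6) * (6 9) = (3 9 6) = [0, 1, 2, 9, 4, 5, 3, 7, 8, 6]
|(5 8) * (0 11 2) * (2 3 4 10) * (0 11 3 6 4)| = |(0 3)(2 11 6 4 10)(5 8)| = 10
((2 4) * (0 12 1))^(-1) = (0 1 12)(2 4) = [1, 12, 4, 3, 2, 5, 6, 7, 8, 9, 10, 11, 0]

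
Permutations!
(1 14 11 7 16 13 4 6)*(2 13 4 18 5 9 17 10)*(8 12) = (1 14 11 7 16 4 6)(2 13 18 5 9 17 10)(8 12) = [0, 14, 13, 3, 6, 9, 1, 16, 12, 17, 2, 7, 8, 18, 11, 15, 4, 10, 5]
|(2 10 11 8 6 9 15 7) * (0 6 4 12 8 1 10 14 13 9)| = 6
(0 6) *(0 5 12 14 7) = (0 6 5 12 14 7) = [6, 1, 2, 3, 4, 12, 5, 0, 8, 9, 10, 11, 14, 13, 7]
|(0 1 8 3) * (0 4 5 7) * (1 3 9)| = 15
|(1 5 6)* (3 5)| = 4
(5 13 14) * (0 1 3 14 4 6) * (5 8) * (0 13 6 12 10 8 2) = [1, 3, 0, 14, 12, 6, 13, 7, 5, 9, 8, 11, 10, 4, 2] = (0 1 3 14 2)(4 12 10 8 5 6 13)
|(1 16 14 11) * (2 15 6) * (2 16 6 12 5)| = |(1 6 16 14 11)(2 15 12 5)| = 20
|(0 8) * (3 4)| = |(0 8)(3 4)| = 2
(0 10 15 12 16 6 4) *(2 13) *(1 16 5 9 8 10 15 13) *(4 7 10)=(0 15 12 5 9 8 4)(1 16 6 7 10 13 2)=[15, 16, 1, 3, 0, 9, 7, 10, 4, 8, 13, 11, 5, 2, 14, 12, 6]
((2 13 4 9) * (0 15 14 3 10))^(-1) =(0 10 3 14 15)(2 9 4 13) =[10, 1, 9, 14, 13, 5, 6, 7, 8, 4, 3, 11, 12, 2, 15, 0]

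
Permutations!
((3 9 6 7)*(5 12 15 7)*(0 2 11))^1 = (0 2 11)(3 9 6 5 12 15 7) = [2, 1, 11, 9, 4, 12, 5, 3, 8, 6, 10, 0, 15, 13, 14, 7]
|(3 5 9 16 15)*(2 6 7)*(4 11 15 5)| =12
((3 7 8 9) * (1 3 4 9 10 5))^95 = (1 5 10 8 7 3)(4 9) = [0, 5, 2, 1, 9, 10, 6, 3, 7, 4, 8]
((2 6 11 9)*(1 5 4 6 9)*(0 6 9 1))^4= (0 6 11)(1 2 9 4 5)= [6, 2, 9, 3, 5, 1, 11, 7, 8, 4, 10, 0]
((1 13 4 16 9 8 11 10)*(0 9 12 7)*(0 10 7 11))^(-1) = [8, 10, 2, 3, 13, 5, 6, 11, 9, 0, 7, 12, 16, 1, 14, 15, 4] = (0 8 9)(1 10 7 11 12 16 4 13)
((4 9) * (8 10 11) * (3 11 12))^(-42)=(3 10 11 12 8)=[0, 1, 2, 10, 4, 5, 6, 7, 3, 9, 11, 12, 8]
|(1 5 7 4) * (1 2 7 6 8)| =12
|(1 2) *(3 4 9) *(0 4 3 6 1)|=|(0 4 9 6 1 2)|=6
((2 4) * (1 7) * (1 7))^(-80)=(7)=[0, 1, 2, 3, 4, 5, 6, 7]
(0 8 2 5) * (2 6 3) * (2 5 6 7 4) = (0 8 7 4 2 6 3 5) = [8, 1, 6, 5, 2, 0, 3, 4, 7]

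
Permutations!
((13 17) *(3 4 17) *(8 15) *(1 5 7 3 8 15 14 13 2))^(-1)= (1 2 17 4 3 7 5)(8 13 14)= [0, 2, 17, 7, 3, 1, 6, 5, 13, 9, 10, 11, 12, 14, 8, 15, 16, 4]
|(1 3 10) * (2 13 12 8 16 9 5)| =|(1 3 10)(2 13 12 8 16 9 5)| =21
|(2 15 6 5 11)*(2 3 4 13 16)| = |(2 15 6 5 11 3 4 13 16)| = 9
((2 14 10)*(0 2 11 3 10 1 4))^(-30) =[0, 1, 2, 3, 4, 5, 6, 7, 8, 9, 10, 11, 12, 13, 14] =(14)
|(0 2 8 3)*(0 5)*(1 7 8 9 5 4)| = |(0 2 9 5)(1 7 8 3 4)| = 20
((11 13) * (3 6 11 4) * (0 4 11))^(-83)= (0 4 3 6)(11 13)= [4, 1, 2, 6, 3, 5, 0, 7, 8, 9, 10, 13, 12, 11]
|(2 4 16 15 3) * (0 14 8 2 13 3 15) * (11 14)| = |(0 11 14 8 2 4 16)(3 13)| = 14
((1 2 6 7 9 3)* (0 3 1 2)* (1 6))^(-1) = (0 1 2 3)(6 9 7) = [1, 2, 3, 0, 4, 5, 9, 6, 8, 7]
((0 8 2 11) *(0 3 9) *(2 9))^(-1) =[9, 1, 3, 11, 4, 5, 6, 7, 0, 8, 10, 2] =(0 9 8)(2 3 11)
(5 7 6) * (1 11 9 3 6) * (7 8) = (1 11 9 3 6 5 8 7) = [0, 11, 2, 6, 4, 8, 5, 1, 7, 3, 10, 9]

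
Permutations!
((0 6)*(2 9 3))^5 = (0 6)(2 3 9) = [6, 1, 3, 9, 4, 5, 0, 7, 8, 2]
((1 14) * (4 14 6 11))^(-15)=(14)=[0, 1, 2, 3, 4, 5, 6, 7, 8, 9, 10, 11, 12, 13, 14]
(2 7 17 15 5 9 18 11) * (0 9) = (0 9 18 11 2 7 17 15 5) = [9, 1, 7, 3, 4, 0, 6, 17, 8, 18, 10, 2, 12, 13, 14, 5, 16, 15, 11]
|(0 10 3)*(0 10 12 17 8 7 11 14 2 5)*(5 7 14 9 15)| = 22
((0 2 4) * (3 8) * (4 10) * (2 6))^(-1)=(0 4 10 2 6)(3 8)=[4, 1, 6, 8, 10, 5, 0, 7, 3, 9, 2]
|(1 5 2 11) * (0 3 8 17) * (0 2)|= 8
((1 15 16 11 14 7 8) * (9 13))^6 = [0, 8, 2, 3, 4, 5, 6, 14, 7, 9, 10, 16, 12, 13, 11, 1, 15] = (1 8 7 14 11 16 15)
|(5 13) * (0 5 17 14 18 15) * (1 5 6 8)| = |(0 6 8 1 5 13 17 14 18 15)| = 10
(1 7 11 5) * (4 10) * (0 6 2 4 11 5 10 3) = [6, 7, 4, 0, 3, 1, 2, 5, 8, 9, 11, 10] = (0 6 2 4 3)(1 7 5)(10 11)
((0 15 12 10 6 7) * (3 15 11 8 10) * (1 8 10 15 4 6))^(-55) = (15) = [0, 1, 2, 3, 4, 5, 6, 7, 8, 9, 10, 11, 12, 13, 14, 15]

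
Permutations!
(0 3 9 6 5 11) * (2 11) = (0 3 9 6 5 2 11) = [3, 1, 11, 9, 4, 2, 5, 7, 8, 6, 10, 0]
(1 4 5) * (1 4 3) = (1 3)(4 5) = [0, 3, 2, 1, 5, 4]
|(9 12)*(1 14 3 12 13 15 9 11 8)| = |(1 14 3 12 11 8)(9 13 15)| = 6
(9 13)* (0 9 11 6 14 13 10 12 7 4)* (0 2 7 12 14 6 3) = (0 9 10 14 13 11 3)(2 7 4) = [9, 1, 7, 0, 2, 5, 6, 4, 8, 10, 14, 3, 12, 11, 13]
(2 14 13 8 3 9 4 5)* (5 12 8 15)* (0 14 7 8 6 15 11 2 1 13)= (0 14)(1 13 11 2 7 8 3 9 4 12 6 15 5)= [14, 13, 7, 9, 12, 1, 15, 8, 3, 4, 10, 2, 6, 11, 0, 5]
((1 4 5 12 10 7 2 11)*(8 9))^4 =(1 10)(2 5)(4 7)(11 12) =[0, 10, 5, 3, 7, 2, 6, 4, 8, 9, 1, 12, 11]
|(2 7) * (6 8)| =2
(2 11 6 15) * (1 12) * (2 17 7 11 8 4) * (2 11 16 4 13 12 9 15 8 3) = (1 9 15 17 7 16 4 11 6 8 13 12)(2 3) = [0, 9, 3, 2, 11, 5, 8, 16, 13, 15, 10, 6, 1, 12, 14, 17, 4, 7]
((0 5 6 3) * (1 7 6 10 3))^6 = (0 10)(3 5) = [10, 1, 2, 5, 4, 3, 6, 7, 8, 9, 0]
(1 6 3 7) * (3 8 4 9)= (1 6 8 4 9 3 7)= [0, 6, 2, 7, 9, 5, 8, 1, 4, 3]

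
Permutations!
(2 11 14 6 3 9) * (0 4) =[4, 1, 11, 9, 0, 5, 3, 7, 8, 2, 10, 14, 12, 13, 6] =(0 4)(2 11 14 6 3 9)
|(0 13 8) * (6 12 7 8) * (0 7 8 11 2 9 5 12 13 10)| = 14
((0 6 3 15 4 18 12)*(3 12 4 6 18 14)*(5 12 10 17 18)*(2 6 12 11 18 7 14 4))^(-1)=(0 12 15 3 14 7 17 10 6 2 18 11 5)=[12, 1, 18, 14, 4, 0, 2, 17, 8, 9, 6, 5, 15, 13, 7, 3, 16, 10, 11]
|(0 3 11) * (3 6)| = |(0 6 3 11)| = 4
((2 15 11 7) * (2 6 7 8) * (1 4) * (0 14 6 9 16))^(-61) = (0 16 9 7 6 14)(1 4)(2 8 11 15) = [16, 4, 8, 3, 1, 5, 14, 6, 11, 7, 10, 15, 12, 13, 0, 2, 9]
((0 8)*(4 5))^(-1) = (0 8)(4 5) = [8, 1, 2, 3, 5, 4, 6, 7, 0]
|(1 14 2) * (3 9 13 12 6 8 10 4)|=24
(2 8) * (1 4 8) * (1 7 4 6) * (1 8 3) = (1 6 8 2 7 4 3) = [0, 6, 7, 1, 3, 5, 8, 4, 2]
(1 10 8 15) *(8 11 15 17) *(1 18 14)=(1 10 11 15 18 14)(8 17)=[0, 10, 2, 3, 4, 5, 6, 7, 17, 9, 11, 15, 12, 13, 1, 18, 16, 8, 14]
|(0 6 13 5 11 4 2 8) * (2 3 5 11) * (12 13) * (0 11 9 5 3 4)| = |(0 6 12 13 9 5 2 8 11)| = 9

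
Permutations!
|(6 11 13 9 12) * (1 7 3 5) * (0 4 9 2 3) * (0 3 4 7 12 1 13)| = |(0 7 3 5 13 2 4 9 1 12 6 11)| = 12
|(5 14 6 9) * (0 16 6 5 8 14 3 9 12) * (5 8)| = 12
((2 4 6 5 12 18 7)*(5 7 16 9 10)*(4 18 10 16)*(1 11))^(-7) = (1 11)(2 6 18 7 4)(5 10 12)(9 16) = [0, 11, 6, 3, 2, 10, 18, 4, 8, 16, 12, 1, 5, 13, 14, 15, 9, 17, 7]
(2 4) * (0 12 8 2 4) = (0 12 8 2) = [12, 1, 0, 3, 4, 5, 6, 7, 2, 9, 10, 11, 8]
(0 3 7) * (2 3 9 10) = (0 9 10 2 3 7) = [9, 1, 3, 7, 4, 5, 6, 0, 8, 10, 2]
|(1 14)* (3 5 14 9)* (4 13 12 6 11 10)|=|(1 9 3 5 14)(4 13 12 6 11 10)|=30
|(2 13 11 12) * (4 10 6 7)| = 4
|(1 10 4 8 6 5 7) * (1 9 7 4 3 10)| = |(3 10)(4 8 6 5)(7 9)| = 4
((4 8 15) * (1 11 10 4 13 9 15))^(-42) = (15)(1 4 11 8 10) = [0, 4, 2, 3, 11, 5, 6, 7, 10, 9, 1, 8, 12, 13, 14, 15]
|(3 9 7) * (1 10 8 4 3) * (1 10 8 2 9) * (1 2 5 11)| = 10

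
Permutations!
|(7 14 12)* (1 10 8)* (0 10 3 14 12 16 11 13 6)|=10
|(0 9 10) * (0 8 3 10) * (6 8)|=|(0 9)(3 10 6 8)|=4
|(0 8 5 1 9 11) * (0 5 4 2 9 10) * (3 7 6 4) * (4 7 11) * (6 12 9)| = 42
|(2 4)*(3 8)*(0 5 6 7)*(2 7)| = 6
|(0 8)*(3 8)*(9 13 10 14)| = |(0 3 8)(9 13 10 14)| = 12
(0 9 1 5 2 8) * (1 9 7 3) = (9)(0 7 3 1 5 2 8) = [7, 5, 8, 1, 4, 2, 6, 3, 0, 9]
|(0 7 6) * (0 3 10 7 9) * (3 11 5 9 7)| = |(0 7 6 11 5 9)(3 10)| = 6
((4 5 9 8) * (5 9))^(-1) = (4 8 9) = [0, 1, 2, 3, 8, 5, 6, 7, 9, 4]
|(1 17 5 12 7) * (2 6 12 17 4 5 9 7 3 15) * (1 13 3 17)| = |(1 4 5)(2 6 12 17 9 7 13 3 15)| = 9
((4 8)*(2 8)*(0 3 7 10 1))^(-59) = [3, 0, 8, 7, 2, 5, 6, 10, 4, 9, 1] = (0 3 7 10 1)(2 8 4)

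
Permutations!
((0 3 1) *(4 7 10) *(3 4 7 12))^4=(0 1 3 12 4)=[1, 3, 2, 12, 0, 5, 6, 7, 8, 9, 10, 11, 4]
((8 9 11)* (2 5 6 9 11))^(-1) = (2 9 6 5)(8 11) = [0, 1, 9, 3, 4, 2, 5, 7, 11, 6, 10, 8]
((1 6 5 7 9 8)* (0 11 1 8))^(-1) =(0 9 7 5 6 1 11) =[9, 11, 2, 3, 4, 6, 1, 5, 8, 7, 10, 0]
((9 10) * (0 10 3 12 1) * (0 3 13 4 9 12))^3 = [1, 10, 2, 12, 4, 5, 6, 7, 8, 9, 3, 11, 0, 13] = (13)(0 1 10 3 12)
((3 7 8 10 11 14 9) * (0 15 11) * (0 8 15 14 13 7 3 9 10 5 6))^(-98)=(0 5 10)(6 8 14)(7 11)(13 15)=[5, 1, 2, 3, 4, 10, 8, 11, 14, 9, 0, 7, 12, 15, 6, 13]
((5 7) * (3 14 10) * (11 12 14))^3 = [0, 1, 2, 14, 4, 7, 6, 5, 8, 9, 12, 10, 3, 13, 11] = (3 14 11 10 12)(5 7)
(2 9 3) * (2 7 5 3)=(2 9)(3 7 5)=[0, 1, 9, 7, 4, 3, 6, 5, 8, 2]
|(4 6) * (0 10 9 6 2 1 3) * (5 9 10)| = |(10)(0 5 9 6 4 2 1 3)| = 8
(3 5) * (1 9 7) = (1 9 7)(3 5) = [0, 9, 2, 5, 4, 3, 6, 1, 8, 7]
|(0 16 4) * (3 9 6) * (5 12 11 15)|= 12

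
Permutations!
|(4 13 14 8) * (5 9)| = |(4 13 14 8)(5 9)| = 4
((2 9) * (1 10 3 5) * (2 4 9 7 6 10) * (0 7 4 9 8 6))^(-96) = (10) = [0, 1, 2, 3, 4, 5, 6, 7, 8, 9, 10]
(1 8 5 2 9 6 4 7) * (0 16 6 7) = (0 16 6 4)(1 8 5 2 9 7) = [16, 8, 9, 3, 0, 2, 4, 1, 5, 7, 10, 11, 12, 13, 14, 15, 6]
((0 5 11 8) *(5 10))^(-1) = (0 8 11 5 10) = [8, 1, 2, 3, 4, 10, 6, 7, 11, 9, 0, 5]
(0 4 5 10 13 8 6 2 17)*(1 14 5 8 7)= (0 4 8 6 2 17)(1 14 5 10 13 7)= [4, 14, 17, 3, 8, 10, 2, 1, 6, 9, 13, 11, 12, 7, 5, 15, 16, 0]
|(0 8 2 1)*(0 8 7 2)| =5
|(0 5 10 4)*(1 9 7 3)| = 4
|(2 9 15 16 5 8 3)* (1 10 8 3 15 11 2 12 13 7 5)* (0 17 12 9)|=|(0 17 12 13 7 5 3 9 11 2)(1 10 8 15 16)|=10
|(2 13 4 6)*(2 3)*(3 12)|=|(2 13 4 6 12 3)|=6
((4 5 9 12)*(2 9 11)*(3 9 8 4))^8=(2 5 8 11 4)(3 12 9)=[0, 1, 5, 12, 2, 8, 6, 7, 11, 3, 10, 4, 9]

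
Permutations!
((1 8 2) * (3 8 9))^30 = (9) = [0, 1, 2, 3, 4, 5, 6, 7, 8, 9]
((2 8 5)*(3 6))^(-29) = (2 8 5)(3 6) = [0, 1, 8, 6, 4, 2, 3, 7, 5]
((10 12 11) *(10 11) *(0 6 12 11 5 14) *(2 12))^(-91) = (0 11 2 14 10 6 5 12) = [11, 1, 14, 3, 4, 12, 5, 7, 8, 9, 6, 2, 0, 13, 10]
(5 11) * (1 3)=(1 3)(5 11)=[0, 3, 2, 1, 4, 11, 6, 7, 8, 9, 10, 5]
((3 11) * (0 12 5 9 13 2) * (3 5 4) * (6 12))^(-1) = [2, 1, 13, 4, 12, 11, 0, 7, 8, 5, 10, 3, 6, 9] = (0 2 13 9 5 11 3 4 12 6)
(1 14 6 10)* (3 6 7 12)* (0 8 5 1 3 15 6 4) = (0 8 5 1 14 7 12 15 6 10 3 4) = [8, 14, 2, 4, 0, 1, 10, 12, 5, 9, 3, 11, 15, 13, 7, 6]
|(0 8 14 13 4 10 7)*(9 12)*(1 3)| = |(0 8 14 13 4 10 7)(1 3)(9 12)| = 14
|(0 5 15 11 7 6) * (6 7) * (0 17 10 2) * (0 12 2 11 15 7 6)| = |(0 5 7 6 17 10 11)(2 12)| = 14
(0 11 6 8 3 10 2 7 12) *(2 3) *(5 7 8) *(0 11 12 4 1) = [12, 0, 8, 10, 1, 7, 5, 4, 2, 9, 3, 6, 11] = (0 12 11 6 5 7 4 1)(2 8)(3 10)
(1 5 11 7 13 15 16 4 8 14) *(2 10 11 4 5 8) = (1 8 14)(2 10 11 7 13 15 16 5 4) = [0, 8, 10, 3, 2, 4, 6, 13, 14, 9, 11, 7, 12, 15, 1, 16, 5]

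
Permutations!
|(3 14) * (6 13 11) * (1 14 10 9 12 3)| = 12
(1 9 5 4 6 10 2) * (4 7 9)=(1 4 6 10 2)(5 7 9)=[0, 4, 1, 3, 6, 7, 10, 9, 8, 5, 2]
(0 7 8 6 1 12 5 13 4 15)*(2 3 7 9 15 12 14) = (0 9 15)(1 14 2 3 7 8 6)(4 12 5 13) = [9, 14, 3, 7, 12, 13, 1, 8, 6, 15, 10, 11, 5, 4, 2, 0]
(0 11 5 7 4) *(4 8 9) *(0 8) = (0 11 5 7)(4 8 9) = [11, 1, 2, 3, 8, 7, 6, 0, 9, 4, 10, 5]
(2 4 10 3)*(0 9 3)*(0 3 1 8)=(0 9 1 8)(2 4 10 3)=[9, 8, 4, 2, 10, 5, 6, 7, 0, 1, 3]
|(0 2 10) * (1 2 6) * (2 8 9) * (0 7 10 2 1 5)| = 6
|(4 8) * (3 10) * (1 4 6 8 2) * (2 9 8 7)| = |(1 4 9 8 6 7 2)(3 10)| = 14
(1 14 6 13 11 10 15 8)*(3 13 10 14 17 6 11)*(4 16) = [0, 17, 2, 13, 16, 5, 10, 7, 1, 9, 15, 14, 12, 3, 11, 8, 4, 6] = (1 17 6 10 15 8)(3 13)(4 16)(11 14)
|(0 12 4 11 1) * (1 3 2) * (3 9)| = |(0 12 4 11 9 3 2 1)| = 8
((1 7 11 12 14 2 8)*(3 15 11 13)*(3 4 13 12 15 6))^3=[0, 14, 7, 6, 13, 5, 3, 2, 12, 9, 10, 15, 8, 4, 1, 11]=(1 14)(2 7)(3 6)(4 13)(8 12)(11 15)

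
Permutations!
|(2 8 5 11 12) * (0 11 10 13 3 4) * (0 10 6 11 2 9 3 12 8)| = 12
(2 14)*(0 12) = (0 12)(2 14) = [12, 1, 14, 3, 4, 5, 6, 7, 8, 9, 10, 11, 0, 13, 2]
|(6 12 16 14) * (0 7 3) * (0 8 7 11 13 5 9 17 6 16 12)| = |(0 11 13 5 9 17 6)(3 8 7)(14 16)| = 42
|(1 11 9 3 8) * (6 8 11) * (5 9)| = |(1 6 8)(3 11 5 9)| = 12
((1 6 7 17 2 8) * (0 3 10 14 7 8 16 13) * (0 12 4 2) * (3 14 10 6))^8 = (17)(2 12 16 4 13) = [0, 1, 12, 3, 13, 5, 6, 7, 8, 9, 10, 11, 16, 2, 14, 15, 4, 17]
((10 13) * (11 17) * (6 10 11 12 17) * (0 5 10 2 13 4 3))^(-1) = (0 3 4 10 5)(2 6 11 13)(12 17) = [3, 1, 6, 4, 10, 0, 11, 7, 8, 9, 5, 13, 17, 2, 14, 15, 16, 12]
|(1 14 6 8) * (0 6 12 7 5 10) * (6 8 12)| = |(0 8 1 14 6 12 7 5 10)| = 9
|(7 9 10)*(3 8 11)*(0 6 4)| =|(0 6 4)(3 8 11)(7 9 10)| =3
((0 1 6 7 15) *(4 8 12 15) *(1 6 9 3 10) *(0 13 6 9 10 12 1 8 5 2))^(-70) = (0 7 12 2 6 3 5 13 9 4 15)(1 8 10) = [7, 8, 6, 5, 15, 13, 3, 12, 10, 4, 1, 11, 2, 9, 14, 0]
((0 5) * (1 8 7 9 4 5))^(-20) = [1, 8, 2, 3, 5, 0, 6, 9, 7, 4] = (0 1 8 7 9 4 5)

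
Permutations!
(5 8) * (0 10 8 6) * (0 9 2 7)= [10, 1, 7, 3, 4, 6, 9, 0, 5, 2, 8]= (0 10 8 5 6 9 2 7)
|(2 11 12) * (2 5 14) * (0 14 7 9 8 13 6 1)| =|(0 14 2 11 12 5 7 9 8 13 6 1)| =12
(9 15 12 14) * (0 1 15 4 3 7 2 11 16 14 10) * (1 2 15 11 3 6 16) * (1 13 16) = (0 2 3 7 15 12 10)(1 11 13 16 14 9 4 6) = [2, 11, 3, 7, 6, 5, 1, 15, 8, 4, 0, 13, 10, 16, 9, 12, 14]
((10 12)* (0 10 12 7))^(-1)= (12)(0 7 10)= [7, 1, 2, 3, 4, 5, 6, 10, 8, 9, 0, 11, 12]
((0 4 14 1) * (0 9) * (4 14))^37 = (0 14 1 9) = [14, 9, 2, 3, 4, 5, 6, 7, 8, 0, 10, 11, 12, 13, 1]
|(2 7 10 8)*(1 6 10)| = |(1 6 10 8 2 7)| = 6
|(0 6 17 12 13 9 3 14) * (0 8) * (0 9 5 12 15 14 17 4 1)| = 12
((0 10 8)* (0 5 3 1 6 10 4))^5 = (0 4)(1 3 5 8 10 6) = [4, 3, 2, 5, 0, 8, 1, 7, 10, 9, 6]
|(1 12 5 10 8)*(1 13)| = |(1 12 5 10 8 13)| = 6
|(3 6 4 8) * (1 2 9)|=|(1 2 9)(3 6 4 8)|=12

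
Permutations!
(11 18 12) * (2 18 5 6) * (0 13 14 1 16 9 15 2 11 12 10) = [13, 16, 18, 3, 4, 6, 11, 7, 8, 15, 0, 5, 12, 14, 1, 2, 9, 17, 10] = (0 13 14 1 16 9 15 2 18 10)(5 6 11)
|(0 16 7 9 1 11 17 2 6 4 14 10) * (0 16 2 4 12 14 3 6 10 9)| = |(0 2 10 16 7)(1 11 17 4 3 6 12 14 9)| = 45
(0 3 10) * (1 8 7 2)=(0 3 10)(1 8 7 2)=[3, 8, 1, 10, 4, 5, 6, 2, 7, 9, 0]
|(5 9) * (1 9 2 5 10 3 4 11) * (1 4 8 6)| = 6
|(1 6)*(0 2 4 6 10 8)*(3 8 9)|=9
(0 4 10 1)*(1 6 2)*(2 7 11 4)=(0 2 1)(4 10 6 7 11)=[2, 0, 1, 3, 10, 5, 7, 11, 8, 9, 6, 4]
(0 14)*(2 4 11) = (0 14)(2 4 11) = [14, 1, 4, 3, 11, 5, 6, 7, 8, 9, 10, 2, 12, 13, 0]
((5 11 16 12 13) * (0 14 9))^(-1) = (0 9 14)(5 13 12 16 11) = [9, 1, 2, 3, 4, 13, 6, 7, 8, 14, 10, 5, 16, 12, 0, 15, 11]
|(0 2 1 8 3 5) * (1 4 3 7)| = 15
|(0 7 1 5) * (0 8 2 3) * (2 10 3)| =|(0 7 1 5 8 10 3)| =7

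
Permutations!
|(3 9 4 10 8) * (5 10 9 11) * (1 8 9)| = 8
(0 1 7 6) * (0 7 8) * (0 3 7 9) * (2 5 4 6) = (0 1 8 3 7 2 5 4 6 9) = [1, 8, 5, 7, 6, 4, 9, 2, 3, 0]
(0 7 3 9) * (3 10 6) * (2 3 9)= [7, 1, 3, 2, 4, 5, 9, 10, 8, 0, 6]= (0 7 10 6 9)(2 3)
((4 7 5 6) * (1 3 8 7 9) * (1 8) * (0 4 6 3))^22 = (0 3 7 9)(1 5 8 4) = [3, 5, 2, 7, 1, 8, 6, 9, 4, 0]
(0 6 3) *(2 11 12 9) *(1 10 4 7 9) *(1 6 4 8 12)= [4, 10, 11, 0, 7, 5, 3, 9, 12, 2, 8, 1, 6]= (0 4 7 9 2 11 1 10 8 12 6 3)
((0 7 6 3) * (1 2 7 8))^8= [8, 2, 7, 0, 4, 5, 3, 6, 1]= (0 8 1 2 7 6 3)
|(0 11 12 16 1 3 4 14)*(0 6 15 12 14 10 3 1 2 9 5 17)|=33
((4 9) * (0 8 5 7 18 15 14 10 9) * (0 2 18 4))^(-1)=(0 9 10 14 15 18 2 4 7 5 8)=[9, 1, 4, 3, 7, 8, 6, 5, 0, 10, 14, 11, 12, 13, 15, 18, 16, 17, 2]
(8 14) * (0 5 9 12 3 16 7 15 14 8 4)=(0 5 9 12 3 16 7 15 14 4)=[5, 1, 2, 16, 0, 9, 6, 15, 8, 12, 10, 11, 3, 13, 4, 14, 7]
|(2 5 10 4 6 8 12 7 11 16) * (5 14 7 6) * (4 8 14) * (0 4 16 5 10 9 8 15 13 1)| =|(0 4 10 15 13 1)(2 16)(5 9 8 12 6 14 7 11)| =24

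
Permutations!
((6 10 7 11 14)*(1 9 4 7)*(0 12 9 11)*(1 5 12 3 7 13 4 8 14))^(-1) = (0 7 3)(1 11)(4 13)(5 10 6 14 8 9 12) = [7, 11, 2, 0, 13, 10, 14, 3, 9, 12, 6, 1, 5, 4, 8]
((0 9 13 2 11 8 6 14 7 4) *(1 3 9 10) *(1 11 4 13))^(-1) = (0 4 2 13 7 14 6 8 11 10)(1 9 3) = [4, 9, 13, 1, 2, 5, 8, 14, 11, 3, 0, 10, 12, 7, 6]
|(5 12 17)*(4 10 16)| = |(4 10 16)(5 12 17)| = 3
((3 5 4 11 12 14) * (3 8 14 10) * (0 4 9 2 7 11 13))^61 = (0 4 13)(2 3 11 9 10 7 5 12)(8 14) = [4, 1, 3, 11, 13, 12, 6, 5, 14, 10, 7, 9, 2, 0, 8]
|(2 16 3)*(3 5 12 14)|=|(2 16 5 12 14 3)|=6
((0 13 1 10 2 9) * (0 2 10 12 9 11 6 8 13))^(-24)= [0, 1, 2, 3, 4, 5, 6, 7, 8, 9, 10, 11, 12, 13]= (13)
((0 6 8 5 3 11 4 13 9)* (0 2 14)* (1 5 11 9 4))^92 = [8, 3, 0, 2, 4, 9, 11, 7, 1, 14, 10, 5, 12, 13, 6] = (0 8 1 3 2)(5 9 14 6 11)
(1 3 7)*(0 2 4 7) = (0 2 4 7 1 3) = [2, 3, 4, 0, 7, 5, 6, 1]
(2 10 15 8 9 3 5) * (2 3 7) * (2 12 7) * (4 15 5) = (2 10 5 3 4 15 8 9)(7 12) = [0, 1, 10, 4, 15, 3, 6, 12, 9, 2, 5, 11, 7, 13, 14, 8]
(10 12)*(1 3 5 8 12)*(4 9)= [0, 3, 2, 5, 9, 8, 6, 7, 12, 4, 1, 11, 10]= (1 3 5 8 12 10)(4 9)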